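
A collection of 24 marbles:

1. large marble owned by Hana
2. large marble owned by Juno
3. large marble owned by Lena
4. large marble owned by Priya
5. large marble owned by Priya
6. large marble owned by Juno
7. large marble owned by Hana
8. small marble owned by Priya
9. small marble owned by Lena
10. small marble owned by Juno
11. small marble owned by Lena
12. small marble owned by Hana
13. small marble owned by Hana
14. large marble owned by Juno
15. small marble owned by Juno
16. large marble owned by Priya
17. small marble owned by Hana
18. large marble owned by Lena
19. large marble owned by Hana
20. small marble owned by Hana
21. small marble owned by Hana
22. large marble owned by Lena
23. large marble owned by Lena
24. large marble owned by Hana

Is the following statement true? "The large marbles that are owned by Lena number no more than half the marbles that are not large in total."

True

large marbles owned by Lena: 4.
marbles that are not large: 10.
The claim requires 2 × 4 = 8 ≤ 10, which holds.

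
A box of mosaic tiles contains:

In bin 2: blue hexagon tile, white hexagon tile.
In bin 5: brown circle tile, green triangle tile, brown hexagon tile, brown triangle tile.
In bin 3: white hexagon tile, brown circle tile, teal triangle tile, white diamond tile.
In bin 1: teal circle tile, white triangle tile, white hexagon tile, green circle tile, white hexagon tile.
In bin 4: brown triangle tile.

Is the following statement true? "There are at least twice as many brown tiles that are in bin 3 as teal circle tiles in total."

brown tiles in bin 3: 1.
teal circle tiles: 1.
The claim requires 1 ≥ 2 × 1 = 2, which does not hold.

False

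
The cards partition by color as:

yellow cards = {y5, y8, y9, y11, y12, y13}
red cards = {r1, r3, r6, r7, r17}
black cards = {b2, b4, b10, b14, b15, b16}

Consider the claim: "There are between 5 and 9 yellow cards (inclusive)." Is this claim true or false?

True

yellow cards: 6.
The claim requires 5 ≤ 6 ≤ 9, which holds.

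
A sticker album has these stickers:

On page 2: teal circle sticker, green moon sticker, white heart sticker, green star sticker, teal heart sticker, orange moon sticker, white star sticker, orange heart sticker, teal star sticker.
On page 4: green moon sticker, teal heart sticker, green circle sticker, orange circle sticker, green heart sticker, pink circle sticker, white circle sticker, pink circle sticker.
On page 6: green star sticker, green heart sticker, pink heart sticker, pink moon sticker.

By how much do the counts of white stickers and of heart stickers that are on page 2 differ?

white stickers: 3. heart stickers on page 2: 3.
|3 − 3| = 3 − 3 = 0.

0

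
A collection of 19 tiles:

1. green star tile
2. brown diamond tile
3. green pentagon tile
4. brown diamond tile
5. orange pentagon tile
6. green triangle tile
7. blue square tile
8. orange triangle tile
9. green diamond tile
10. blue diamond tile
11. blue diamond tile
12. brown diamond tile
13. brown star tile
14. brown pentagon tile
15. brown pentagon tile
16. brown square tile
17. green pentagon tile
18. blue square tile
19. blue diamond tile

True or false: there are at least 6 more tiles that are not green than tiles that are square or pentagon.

True

There are 14 tiles that are not green.
There are 8 tiles that are square or pentagon.
The claim requires 14 − 8 = 6 ≥ 6, which holds.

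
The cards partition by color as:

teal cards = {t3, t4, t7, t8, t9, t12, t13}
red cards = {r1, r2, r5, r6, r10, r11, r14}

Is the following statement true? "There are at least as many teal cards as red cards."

True

|teal cards| = 7.
|red cards| = 7.
The claim requires 7 ≥ 7, which holds.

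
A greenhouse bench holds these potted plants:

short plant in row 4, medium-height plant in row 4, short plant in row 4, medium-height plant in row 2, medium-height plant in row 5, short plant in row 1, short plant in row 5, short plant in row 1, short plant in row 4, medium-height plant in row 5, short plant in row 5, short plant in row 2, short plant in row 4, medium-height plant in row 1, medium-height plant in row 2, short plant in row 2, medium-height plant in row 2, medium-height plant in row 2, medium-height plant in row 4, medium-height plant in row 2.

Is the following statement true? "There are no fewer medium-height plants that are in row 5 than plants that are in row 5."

False

There are 2 medium-height plants in row 5.
There are 4 plants in row 5.
The claim requires 2 ≥ 4, which does not hold.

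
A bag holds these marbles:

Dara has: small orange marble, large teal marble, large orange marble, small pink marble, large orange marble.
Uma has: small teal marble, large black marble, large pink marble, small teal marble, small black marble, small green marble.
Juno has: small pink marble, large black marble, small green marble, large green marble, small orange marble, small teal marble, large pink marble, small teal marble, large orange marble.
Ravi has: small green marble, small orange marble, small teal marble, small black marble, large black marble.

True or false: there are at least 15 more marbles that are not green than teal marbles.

True

marbles that are not green: 21.
teal marbles: 6.
The claim requires 21 − 6 = 15 ≥ 15, which holds.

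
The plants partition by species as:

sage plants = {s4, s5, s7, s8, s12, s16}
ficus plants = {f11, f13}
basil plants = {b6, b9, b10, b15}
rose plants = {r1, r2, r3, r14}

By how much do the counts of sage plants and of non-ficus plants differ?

8

sage plants: 6. non-ficus plants: 14.
|6 − 14| = 14 − 6 = 8.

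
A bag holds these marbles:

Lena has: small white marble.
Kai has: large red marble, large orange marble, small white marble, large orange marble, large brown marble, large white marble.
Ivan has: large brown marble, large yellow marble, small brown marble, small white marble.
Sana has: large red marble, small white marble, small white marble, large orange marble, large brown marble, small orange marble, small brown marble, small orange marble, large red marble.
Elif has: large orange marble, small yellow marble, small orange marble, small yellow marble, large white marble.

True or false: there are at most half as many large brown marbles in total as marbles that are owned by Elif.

False

large brown marbles: 3.
marbles owned by Elif: 5.
The claim requires 2 × 3 = 6 ≤ 5, which does not hold.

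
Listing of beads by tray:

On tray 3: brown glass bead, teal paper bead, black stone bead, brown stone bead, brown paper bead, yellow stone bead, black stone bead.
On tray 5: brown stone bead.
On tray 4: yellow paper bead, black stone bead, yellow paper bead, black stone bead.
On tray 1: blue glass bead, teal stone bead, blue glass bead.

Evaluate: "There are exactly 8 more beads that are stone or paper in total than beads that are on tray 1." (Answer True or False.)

False

There are 12 beads that are stone or paper.
There are 3 beads on tray 1.
The claim requires 12 − 3 (= 9) to equal 8, which does not hold.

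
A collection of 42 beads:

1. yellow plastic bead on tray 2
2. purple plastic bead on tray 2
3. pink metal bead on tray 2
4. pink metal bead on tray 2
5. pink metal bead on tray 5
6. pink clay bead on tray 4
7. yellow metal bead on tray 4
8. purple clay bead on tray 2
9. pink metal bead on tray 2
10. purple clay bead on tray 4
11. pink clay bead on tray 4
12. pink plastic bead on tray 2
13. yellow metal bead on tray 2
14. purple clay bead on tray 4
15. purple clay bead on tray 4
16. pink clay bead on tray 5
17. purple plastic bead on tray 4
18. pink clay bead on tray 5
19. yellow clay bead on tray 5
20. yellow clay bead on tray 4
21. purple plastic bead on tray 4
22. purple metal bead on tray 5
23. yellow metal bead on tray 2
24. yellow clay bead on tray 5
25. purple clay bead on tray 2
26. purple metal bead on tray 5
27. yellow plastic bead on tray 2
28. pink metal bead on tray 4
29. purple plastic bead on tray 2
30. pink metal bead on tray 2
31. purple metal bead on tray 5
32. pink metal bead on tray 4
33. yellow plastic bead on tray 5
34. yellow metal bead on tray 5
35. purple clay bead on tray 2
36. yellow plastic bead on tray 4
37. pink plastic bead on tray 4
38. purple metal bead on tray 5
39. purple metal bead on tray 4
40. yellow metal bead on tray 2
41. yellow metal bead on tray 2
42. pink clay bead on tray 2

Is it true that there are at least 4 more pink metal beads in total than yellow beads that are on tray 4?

There are 7 pink metal beads.
There are 3 yellow beads on tray 4.
The claim requires 7 − 3 = 4 ≥ 4, which holds.

True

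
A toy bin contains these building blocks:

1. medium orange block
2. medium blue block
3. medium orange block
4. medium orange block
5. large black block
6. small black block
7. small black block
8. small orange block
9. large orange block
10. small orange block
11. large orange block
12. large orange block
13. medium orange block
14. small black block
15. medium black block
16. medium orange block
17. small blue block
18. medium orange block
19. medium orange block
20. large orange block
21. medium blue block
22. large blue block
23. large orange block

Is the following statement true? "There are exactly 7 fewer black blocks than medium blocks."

False

There are 5 black blocks.
There are 10 medium blocks.
The claim requires 10 − 5 (= 5) to equal 7, which does not hold.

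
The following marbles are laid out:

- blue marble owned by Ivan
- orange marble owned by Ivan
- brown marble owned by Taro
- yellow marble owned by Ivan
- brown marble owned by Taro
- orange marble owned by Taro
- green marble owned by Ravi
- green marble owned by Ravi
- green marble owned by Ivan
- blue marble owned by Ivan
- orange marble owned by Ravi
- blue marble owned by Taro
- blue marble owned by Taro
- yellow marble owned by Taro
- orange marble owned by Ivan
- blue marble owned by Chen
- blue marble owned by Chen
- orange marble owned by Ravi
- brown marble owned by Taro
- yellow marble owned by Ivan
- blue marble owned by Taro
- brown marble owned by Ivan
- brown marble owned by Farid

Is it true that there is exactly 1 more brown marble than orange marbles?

There are 5 brown marbles.
There are 5 orange marbles.
The claim requires 5 − 5 (= 0) to equal 1, which does not hold.

False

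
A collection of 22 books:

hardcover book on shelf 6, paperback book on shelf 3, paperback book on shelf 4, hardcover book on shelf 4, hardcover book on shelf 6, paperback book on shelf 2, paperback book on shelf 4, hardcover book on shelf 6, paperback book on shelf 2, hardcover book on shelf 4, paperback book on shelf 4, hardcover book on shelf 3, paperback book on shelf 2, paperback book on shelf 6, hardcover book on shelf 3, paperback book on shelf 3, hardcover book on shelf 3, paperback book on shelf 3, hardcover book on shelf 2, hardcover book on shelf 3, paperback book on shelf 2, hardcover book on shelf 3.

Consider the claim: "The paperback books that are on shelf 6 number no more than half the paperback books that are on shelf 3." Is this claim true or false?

True

paperback books on shelf 6: 1.
paperback books on shelf 3: 3.
The claim requires 2 × 1 = 2 ≤ 3, which holds.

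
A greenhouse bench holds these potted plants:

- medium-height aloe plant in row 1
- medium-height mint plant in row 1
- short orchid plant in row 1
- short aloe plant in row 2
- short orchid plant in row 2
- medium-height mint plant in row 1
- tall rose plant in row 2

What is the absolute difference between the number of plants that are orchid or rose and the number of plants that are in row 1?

1

plants that are orchid or rose: 3. plants in row 1: 4.
|3 − 4| = 4 − 3 = 1.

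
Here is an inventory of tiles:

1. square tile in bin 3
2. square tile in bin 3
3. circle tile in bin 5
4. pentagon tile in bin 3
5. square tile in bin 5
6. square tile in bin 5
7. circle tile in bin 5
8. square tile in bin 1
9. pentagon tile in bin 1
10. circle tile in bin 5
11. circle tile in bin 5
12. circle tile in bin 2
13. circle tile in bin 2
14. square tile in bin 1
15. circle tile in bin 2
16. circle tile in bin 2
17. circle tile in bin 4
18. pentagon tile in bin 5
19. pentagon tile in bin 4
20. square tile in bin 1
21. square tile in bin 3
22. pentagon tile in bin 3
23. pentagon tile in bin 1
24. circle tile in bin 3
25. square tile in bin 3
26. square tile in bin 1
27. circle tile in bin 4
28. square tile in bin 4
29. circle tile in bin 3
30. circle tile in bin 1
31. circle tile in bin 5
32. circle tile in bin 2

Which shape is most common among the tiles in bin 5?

circle

Counts by shape (restricted to tiles in bin 5): circle 5, square 2, pentagon 1.
The maximum is 5, held uniquely by circle.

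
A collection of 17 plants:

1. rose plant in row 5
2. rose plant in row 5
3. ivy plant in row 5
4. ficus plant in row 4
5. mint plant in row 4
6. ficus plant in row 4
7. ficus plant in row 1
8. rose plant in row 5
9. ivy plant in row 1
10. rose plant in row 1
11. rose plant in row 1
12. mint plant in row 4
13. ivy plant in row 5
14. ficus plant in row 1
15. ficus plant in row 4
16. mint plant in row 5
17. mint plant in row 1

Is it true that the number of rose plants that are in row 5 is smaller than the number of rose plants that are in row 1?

|rose plants in row 5| = 3.
|rose plants in row 1| = 2.
The claim requires 3 < 2, which does not hold.

False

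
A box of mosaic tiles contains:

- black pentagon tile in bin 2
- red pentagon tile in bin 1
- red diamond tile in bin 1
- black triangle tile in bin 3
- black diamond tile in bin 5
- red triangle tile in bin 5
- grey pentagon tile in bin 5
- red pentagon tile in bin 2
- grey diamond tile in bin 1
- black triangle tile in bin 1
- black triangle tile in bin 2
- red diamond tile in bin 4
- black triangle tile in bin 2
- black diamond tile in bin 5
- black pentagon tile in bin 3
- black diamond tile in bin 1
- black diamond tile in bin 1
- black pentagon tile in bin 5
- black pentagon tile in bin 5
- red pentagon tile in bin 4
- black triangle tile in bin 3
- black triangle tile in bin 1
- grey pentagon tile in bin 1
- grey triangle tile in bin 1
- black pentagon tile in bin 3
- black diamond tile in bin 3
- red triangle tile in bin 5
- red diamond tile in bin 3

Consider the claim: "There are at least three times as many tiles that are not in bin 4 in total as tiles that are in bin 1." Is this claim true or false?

False

There are 26 tiles that are not in bin 4.
There are 9 tiles in bin 1.
The claim requires 26 ≥ 3 × 9 = 27, which does not hold.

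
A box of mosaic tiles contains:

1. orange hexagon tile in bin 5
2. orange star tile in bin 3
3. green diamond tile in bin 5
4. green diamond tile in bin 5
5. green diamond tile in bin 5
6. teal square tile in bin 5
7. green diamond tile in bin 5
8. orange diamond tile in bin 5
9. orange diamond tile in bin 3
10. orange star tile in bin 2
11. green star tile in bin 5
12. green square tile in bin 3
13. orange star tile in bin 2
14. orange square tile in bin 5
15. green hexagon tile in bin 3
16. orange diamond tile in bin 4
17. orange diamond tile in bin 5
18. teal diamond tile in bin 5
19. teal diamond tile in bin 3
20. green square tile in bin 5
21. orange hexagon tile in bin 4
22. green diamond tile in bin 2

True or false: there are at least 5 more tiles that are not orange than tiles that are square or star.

False

There are 12 tiles that are not orange.
There are 8 tiles that are square or star.
The claim requires 12 − 8 = 4 ≥ 5, which does not hold.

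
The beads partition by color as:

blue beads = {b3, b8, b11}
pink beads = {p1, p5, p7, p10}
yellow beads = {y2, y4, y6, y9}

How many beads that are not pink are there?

7

Total beads: 11; with the excluded value: 4; remaining 11 − 4 = 7.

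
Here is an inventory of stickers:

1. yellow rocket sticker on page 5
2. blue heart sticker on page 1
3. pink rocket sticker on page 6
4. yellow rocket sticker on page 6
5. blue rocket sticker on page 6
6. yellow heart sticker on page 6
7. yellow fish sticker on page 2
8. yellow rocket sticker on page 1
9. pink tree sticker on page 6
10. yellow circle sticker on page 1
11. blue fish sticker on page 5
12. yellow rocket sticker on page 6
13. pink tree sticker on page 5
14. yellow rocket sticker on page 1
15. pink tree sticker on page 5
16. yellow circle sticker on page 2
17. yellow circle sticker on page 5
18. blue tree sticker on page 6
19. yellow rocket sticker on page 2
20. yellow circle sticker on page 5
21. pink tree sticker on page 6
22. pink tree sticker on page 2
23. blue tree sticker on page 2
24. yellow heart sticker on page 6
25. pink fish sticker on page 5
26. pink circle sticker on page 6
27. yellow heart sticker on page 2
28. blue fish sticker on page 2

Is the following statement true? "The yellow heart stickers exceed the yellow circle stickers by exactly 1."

False

|yellow heart stickers| = 3.
|yellow circle stickers| = 4.
The claim requires 3 − 4 (= -1) to equal 1, which does not hold.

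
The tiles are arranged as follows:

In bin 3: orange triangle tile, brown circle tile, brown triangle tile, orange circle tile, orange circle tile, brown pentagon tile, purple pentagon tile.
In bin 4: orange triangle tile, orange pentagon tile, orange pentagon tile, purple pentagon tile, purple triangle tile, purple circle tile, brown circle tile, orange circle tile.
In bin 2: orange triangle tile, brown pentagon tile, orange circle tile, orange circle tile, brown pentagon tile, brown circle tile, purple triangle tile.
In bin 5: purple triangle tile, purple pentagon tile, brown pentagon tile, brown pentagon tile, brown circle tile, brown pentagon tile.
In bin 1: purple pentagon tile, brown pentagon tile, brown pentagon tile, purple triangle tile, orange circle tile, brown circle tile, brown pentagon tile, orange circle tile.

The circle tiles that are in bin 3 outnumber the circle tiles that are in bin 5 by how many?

2

circle tiles in bin 3: 3.
circle tiles in bin 5: 1.
3 − 1 = 2.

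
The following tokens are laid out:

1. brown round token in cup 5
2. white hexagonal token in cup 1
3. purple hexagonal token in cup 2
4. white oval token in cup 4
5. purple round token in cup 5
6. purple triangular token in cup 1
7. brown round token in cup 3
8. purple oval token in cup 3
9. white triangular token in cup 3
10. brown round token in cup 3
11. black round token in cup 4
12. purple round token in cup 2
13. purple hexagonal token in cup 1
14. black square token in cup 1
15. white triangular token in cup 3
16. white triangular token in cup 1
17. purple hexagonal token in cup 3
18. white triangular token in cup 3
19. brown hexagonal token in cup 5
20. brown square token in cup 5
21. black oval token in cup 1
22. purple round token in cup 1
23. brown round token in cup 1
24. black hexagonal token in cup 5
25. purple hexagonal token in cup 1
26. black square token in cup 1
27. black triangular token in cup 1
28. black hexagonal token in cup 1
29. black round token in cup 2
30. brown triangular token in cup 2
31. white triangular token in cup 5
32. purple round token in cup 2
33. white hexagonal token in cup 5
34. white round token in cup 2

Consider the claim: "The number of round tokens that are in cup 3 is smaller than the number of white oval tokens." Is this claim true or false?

There are 2 round tokens in cup 3.
There is 1 white oval token.
The claim requires 2 < 1, which does not hold.

False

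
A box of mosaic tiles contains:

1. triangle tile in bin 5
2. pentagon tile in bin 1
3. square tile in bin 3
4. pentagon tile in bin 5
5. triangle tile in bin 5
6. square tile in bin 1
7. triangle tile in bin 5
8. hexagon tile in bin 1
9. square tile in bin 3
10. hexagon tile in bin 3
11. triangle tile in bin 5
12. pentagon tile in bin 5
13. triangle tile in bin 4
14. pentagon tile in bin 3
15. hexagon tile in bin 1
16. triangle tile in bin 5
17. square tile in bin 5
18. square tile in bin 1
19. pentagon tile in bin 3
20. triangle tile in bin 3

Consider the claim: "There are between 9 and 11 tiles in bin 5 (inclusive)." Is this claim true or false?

False

There are 8 tiles in bin 5.
The claim requires 9 ≤ 8 ≤ 11, which does not hold.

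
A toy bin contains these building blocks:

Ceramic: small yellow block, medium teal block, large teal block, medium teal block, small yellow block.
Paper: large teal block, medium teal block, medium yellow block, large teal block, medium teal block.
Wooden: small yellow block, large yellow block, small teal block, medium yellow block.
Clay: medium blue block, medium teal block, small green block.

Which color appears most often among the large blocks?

Counts by color (restricted to large blocks): teal 3, yellow 1.
The maximum is 3, held uniquely by teal.

teal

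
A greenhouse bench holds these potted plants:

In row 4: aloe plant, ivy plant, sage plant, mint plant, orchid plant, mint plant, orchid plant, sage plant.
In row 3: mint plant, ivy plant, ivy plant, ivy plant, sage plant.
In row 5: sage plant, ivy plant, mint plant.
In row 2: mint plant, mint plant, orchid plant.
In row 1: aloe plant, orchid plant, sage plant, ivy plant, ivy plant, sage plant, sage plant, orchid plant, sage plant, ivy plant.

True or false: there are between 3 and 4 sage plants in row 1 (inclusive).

There are 4 sage plants in row 1.
The claim requires 3 ≤ 4 ≤ 4, which holds.

True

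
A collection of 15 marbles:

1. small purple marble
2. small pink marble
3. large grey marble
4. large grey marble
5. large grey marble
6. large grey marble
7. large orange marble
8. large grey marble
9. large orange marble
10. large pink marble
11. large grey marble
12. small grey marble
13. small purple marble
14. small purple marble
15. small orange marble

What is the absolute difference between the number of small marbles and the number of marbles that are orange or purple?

0

small marbles: 6. marbles that are orange or purple: 6.
|6 − 6| = 6 − 6 = 0.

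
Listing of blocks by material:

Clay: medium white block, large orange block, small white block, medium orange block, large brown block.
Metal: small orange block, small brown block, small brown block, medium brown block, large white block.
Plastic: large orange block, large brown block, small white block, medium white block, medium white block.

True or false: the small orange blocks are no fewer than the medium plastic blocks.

False

There is 1 small orange block.
There are 2 medium plastic blocks.
The claim requires 1 ≥ 2, which does not hold.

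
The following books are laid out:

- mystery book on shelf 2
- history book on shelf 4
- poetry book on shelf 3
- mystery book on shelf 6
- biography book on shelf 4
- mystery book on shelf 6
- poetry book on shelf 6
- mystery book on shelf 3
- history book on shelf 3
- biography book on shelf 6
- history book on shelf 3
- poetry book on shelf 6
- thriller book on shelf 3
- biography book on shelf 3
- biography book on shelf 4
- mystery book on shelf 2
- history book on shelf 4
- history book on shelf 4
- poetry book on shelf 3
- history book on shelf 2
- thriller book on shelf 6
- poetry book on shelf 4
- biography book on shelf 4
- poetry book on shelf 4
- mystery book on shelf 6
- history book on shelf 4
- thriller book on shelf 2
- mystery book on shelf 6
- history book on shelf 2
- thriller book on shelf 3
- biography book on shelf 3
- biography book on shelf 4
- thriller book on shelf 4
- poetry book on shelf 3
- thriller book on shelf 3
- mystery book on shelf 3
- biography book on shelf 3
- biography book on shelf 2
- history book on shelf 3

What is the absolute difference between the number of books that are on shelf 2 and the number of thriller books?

0

books on shelf 2: 6. thriller books: 6.
|6 − 6| = 6 − 6 = 0.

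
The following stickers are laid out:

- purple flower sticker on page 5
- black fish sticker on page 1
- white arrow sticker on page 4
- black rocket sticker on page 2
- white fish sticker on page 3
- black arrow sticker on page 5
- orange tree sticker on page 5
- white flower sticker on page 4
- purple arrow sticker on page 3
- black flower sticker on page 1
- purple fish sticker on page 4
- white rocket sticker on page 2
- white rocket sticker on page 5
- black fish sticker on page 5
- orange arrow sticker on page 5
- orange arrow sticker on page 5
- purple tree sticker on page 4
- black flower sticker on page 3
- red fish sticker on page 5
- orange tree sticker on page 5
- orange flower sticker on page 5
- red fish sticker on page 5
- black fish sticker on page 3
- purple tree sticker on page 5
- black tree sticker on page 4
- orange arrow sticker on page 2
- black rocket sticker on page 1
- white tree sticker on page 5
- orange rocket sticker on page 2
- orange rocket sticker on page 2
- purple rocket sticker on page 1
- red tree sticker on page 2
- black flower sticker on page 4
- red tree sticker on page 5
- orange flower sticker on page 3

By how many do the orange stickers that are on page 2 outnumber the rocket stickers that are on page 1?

orange stickers on page 2: 3.
rocket stickers on page 1: 2.
3 − 2 = 1.

1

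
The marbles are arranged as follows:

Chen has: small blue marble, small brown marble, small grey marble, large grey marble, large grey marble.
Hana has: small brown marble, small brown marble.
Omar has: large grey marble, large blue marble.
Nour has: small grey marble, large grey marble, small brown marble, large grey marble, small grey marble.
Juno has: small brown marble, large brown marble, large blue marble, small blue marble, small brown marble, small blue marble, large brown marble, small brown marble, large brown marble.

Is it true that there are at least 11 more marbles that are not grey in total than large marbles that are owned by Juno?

True

|marbles that are not grey| = 15.
|large marbles owned by Juno| = 4.
The claim requires 15 − 4 = 11 ≥ 11, which holds.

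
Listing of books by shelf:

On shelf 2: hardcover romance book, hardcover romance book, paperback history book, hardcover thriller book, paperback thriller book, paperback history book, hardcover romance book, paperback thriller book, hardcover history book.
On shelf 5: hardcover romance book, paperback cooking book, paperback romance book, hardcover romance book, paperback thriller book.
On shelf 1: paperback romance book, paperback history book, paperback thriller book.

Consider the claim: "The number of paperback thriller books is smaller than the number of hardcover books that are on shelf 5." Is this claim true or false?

False

|paperback thriller books| = 4.
|hardcover books on shelf 5| = 2.
The claim requires 4 < 2, which does not hold.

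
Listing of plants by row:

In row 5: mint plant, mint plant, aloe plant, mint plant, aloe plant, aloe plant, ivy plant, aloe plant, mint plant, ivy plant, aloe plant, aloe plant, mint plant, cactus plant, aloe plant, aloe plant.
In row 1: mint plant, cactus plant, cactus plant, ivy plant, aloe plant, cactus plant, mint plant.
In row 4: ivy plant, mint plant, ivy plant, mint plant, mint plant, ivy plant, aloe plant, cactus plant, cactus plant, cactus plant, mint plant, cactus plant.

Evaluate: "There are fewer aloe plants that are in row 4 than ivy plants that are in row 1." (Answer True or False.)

|aloe plants in row 4| = 1.
|ivy plants in row 1| = 1.
The claim requires 1 < 1, which does not hold.

False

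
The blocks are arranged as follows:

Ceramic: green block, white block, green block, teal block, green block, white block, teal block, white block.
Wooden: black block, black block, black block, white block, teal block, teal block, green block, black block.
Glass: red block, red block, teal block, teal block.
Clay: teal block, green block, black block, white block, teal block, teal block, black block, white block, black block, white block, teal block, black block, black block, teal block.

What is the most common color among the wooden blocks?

Counts by color (restricted to wooden blocks): black 4, teal 2, white 1, green 1.
The maximum is 4, held uniquely by black.

black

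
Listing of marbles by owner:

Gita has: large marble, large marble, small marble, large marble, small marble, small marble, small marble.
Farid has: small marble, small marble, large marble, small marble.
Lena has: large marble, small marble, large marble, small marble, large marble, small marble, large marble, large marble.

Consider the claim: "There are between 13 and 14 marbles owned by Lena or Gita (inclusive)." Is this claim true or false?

False

Count of marbles owned by Lena or Gita: 15.
The claim requires 13 ≤ 15 ≤ 14, which does not hold.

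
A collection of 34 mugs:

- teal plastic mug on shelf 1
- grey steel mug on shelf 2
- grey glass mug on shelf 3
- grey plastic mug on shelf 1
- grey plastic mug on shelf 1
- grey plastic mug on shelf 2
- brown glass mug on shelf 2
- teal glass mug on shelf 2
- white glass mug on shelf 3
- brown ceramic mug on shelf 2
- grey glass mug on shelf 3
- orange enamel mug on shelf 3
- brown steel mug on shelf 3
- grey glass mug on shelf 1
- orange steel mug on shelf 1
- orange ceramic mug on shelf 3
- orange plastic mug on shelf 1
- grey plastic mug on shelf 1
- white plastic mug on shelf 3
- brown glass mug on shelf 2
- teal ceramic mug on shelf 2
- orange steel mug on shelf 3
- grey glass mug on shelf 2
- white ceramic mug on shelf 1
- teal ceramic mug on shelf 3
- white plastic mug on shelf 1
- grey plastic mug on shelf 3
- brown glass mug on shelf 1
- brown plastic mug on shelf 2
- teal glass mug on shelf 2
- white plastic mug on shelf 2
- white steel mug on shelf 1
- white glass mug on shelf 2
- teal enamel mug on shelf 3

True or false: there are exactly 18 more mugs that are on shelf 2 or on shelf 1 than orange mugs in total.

True

mugs on shelf 2 or on shelf 1: 23.
orange mugs: 5.
The claim requires 23 − 5 (= 18) to equal 18, which holds.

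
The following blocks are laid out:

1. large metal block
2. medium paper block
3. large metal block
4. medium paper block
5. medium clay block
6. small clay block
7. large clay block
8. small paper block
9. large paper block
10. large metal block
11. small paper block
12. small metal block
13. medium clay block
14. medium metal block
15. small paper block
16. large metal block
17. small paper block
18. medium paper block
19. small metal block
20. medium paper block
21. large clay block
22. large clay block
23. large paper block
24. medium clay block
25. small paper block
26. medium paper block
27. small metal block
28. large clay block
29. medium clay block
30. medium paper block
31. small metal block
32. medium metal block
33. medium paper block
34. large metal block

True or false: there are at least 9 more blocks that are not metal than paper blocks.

There are 23 blocks that are not metal.
There are 14 paper blocks.
The claim requires 23 − 14 = 9 ≥ 9, which holds.

True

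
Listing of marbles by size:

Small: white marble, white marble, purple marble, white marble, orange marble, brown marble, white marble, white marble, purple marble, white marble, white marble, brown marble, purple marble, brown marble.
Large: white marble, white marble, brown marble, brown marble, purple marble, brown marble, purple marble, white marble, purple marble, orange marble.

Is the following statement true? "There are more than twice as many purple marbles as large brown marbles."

purple marbles: 6.
large brown marbles: 3.
The claim requires 6 > 2 × 3 = 6, which does not hold.

False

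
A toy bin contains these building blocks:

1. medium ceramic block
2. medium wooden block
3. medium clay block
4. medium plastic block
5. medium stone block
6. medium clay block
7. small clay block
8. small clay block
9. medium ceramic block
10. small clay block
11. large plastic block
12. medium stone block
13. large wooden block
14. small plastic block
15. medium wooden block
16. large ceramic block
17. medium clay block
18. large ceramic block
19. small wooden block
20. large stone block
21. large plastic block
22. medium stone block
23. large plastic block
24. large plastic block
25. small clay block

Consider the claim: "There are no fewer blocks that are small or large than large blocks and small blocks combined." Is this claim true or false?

|blocks that are small or large| = 14.
large blocks: 8; small blocks: 6; combined: 8 + 6 = 14.
The claim requires 14 ≥ 14, which holds.

True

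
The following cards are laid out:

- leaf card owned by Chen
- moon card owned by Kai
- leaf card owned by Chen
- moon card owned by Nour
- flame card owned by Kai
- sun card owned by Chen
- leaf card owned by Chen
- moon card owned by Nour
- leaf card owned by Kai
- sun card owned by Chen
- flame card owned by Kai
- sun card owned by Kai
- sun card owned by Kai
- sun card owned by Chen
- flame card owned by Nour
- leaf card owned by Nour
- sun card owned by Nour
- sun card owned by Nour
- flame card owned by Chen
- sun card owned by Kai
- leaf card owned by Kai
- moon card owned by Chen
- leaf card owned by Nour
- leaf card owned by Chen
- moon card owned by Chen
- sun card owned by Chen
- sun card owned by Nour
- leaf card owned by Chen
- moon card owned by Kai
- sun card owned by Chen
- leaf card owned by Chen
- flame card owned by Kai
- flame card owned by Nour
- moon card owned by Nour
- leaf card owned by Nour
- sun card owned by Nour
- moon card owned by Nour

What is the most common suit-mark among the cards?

Counts by suit-mark: sun 12, leaf 11, moon 8, flame 6.
The maximum is 12, held uniquely by sun.

sun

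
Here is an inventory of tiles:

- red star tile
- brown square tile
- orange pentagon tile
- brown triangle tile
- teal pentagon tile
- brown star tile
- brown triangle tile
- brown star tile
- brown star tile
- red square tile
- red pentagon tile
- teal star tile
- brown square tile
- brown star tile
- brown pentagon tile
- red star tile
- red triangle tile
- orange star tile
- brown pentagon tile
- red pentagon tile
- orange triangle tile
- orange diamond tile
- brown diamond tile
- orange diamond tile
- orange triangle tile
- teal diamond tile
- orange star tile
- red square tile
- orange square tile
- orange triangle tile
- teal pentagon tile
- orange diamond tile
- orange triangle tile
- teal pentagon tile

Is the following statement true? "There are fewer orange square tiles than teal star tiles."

False

There is 1 orange square tile.
There is 1 teal star tile.
The claim requires 1 < 1, which does not hold.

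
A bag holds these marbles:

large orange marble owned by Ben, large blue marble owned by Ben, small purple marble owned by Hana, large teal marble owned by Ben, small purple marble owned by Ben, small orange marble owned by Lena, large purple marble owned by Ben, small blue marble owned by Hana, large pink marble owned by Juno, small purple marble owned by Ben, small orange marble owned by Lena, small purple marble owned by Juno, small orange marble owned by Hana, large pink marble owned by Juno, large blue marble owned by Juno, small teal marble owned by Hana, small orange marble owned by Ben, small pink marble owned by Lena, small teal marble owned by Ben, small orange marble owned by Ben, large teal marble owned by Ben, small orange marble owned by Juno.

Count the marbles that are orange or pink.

10

orange: 7; pink: 3; together 7 + 3 = 10.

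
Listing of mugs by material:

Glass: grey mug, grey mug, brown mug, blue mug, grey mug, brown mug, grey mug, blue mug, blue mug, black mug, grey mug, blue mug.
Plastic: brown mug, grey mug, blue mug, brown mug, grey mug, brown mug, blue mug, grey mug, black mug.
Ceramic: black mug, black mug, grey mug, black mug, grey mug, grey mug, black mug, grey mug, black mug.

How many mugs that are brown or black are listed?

black: 7; brown: 5; together 7 + 5 = 12.

12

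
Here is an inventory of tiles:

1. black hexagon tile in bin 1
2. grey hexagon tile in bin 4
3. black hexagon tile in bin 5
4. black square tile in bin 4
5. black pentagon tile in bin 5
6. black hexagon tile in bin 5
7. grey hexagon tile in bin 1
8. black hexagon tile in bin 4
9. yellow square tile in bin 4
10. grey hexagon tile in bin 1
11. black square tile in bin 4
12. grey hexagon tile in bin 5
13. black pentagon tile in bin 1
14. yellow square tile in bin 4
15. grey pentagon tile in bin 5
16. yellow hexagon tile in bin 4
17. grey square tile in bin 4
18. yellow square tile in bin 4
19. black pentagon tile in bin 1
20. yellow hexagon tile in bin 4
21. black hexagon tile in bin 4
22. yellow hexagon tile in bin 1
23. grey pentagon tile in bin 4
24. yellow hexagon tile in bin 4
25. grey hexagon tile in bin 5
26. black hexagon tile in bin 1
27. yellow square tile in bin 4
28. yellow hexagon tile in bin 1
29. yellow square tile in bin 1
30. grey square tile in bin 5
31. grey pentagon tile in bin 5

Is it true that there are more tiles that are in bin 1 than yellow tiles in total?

There are 9 tiles in bin 1.
There are 10 yellow tiles.
The claim requires 9 > 10, which does not hold.

False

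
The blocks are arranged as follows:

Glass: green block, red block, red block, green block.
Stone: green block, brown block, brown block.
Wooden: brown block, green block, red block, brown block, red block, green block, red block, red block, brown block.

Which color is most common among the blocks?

red

Counts by color: red 6, green 5, brown 5.
The maximum is 6, held uniquely by red.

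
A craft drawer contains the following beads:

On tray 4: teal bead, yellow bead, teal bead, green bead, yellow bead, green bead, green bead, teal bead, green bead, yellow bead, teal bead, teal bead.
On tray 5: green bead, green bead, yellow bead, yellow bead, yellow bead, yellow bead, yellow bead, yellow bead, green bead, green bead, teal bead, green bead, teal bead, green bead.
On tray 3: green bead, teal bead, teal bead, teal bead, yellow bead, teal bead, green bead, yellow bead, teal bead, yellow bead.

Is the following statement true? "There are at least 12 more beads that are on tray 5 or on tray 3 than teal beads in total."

True

|beads on tray 5 or on tray 3| = 24.
|teal beads| = 12.
The claim requires 24 − 12 = 12 ≥ 12, which holds.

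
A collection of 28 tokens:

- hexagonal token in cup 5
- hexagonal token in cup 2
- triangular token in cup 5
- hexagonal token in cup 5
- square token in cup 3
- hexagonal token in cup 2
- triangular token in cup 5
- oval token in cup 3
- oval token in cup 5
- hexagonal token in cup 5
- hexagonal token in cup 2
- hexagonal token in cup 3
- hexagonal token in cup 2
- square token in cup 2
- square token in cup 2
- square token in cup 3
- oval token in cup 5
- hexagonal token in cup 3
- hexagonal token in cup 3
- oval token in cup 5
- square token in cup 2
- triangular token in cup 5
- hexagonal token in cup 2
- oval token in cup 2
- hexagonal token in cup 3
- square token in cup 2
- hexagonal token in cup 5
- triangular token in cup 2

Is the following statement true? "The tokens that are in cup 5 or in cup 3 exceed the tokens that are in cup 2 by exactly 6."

True

|tokens in cup 5 or in cup 3| = 17.
|tokens in cup 2| = 11.
The claim requires 17 − 11 (= 6) to equal 6, which holds.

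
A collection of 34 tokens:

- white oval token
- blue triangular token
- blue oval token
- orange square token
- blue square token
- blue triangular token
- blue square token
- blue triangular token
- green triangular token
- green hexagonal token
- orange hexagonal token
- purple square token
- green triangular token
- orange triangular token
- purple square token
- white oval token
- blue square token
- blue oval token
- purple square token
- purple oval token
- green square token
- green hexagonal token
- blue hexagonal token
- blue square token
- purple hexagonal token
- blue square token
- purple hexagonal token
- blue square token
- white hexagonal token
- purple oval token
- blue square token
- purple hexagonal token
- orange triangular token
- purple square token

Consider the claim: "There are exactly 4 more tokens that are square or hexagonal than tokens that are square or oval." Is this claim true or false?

False

tokens that are square or hexagonal: 21.
tokens that are square or oval: 19.
The claim requires 21 − 19 (= 2) to equal 4, which does not hold.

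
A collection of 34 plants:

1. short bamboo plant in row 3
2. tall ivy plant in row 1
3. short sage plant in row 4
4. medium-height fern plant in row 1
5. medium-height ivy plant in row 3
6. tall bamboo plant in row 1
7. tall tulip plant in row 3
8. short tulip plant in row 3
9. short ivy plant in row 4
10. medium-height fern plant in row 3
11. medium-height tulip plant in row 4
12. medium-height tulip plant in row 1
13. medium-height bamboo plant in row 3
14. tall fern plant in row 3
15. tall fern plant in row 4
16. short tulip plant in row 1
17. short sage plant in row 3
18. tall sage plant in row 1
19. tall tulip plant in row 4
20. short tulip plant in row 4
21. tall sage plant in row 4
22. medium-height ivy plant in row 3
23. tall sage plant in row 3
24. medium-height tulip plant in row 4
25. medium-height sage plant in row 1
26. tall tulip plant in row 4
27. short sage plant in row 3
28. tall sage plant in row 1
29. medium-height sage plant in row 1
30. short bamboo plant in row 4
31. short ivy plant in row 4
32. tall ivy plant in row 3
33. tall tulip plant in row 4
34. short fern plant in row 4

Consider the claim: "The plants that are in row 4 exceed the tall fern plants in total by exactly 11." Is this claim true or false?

True

plants in row 4: 13.
tall fern plants: 2.
The claim requires 13 − 2 (= 11) to equal 11, which holds.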